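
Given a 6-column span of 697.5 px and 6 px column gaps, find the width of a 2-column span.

228.5 px

697.5 − 5·6 = 667.5; ÷6 gives c = 111.25 px.
2 columns plus 1 column gap: 222.5 + 6 = 228.5 px.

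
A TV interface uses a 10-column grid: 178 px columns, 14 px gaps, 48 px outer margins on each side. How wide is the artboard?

Total width: 2·48 + 10·178 + 9·14 = 2002 px.

2002 px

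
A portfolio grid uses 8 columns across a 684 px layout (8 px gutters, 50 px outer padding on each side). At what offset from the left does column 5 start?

346 px

Content = 684 − 2·50 = 584 px.
Subtracting 7 gutters of 8 leaves 528 for 8 columns, so c = 66 px.
Before column 5: the margin + 4 columns + 4 gutters.
Offset = 50 + 4·(66 + 8) = 50 + 296 = 346 px.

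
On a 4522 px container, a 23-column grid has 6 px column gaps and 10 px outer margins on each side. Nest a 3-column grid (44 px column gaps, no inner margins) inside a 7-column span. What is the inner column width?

Outer content = 4522 − 2·10 = 4502 px.
23 columns + 22 column gaps: 23c + 22·6 = 4502.
23c = 4502 − 132 = 4370, so c = 190 px.
Span of 7: 7·190 + 6·6 = 1330 + 36 = 1366 px.
3 columns + 2 column gaps: 3d + 2·44 = 1366.
3d = 1366 − 88 = 1278, so d = 426 px.

426 px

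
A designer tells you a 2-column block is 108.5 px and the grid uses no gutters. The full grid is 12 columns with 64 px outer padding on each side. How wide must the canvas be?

2c = 108.5 → c = 54.25 px.
Canvas = 2·64 + 12·54.25 = 128 + 651 = 779 px.

779 px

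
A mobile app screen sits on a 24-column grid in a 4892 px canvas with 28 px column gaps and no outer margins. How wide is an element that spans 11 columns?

2227 px

24c + 23·28 = 4892 → 24c = 4248 → c = 177 px.
Span of 11: 11·177 + 10·28 = 1947 + 280 = 2227 px.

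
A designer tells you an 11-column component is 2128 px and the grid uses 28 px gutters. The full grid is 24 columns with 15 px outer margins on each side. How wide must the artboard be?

4706 px

11c + 10·28 = 2128 → 11c = 1848 → c = 168 px.
Total width: 2·15 + 24·168 + 23·28 = 4706 px.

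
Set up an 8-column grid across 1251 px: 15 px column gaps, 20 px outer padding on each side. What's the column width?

138.25 px

Take off 40 px of margins, leaving 1211 px.
Subtracting 7 column gaps of 15 leaves 1106 for 8 columns, so c = 138.25 px.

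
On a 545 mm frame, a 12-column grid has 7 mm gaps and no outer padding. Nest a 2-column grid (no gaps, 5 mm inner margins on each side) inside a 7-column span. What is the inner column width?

Subtracting 11 gaps of 7 leaves 468 for 12 columns, so c = 39 mm.
7-column span = 7·39 + 6·7 = 315 mm.
Inner content = 315 − 2·5 = 305 mm.
2d = 305 → d = 152.5 mm.

152.5 mm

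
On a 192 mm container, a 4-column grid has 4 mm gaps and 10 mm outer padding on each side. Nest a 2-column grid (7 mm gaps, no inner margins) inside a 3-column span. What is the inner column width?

60.5 mm

Outer content = 192 − 2·10 = 172 mm.
Subtracting 3 gaps of 4 leaves 160 for 4 columns, so c = 40 mm.
3 columns plus 2 gaps: 120 + 8 = 128 mm.
128 − 1·7 = 121; ÷2 gives d = 60.5 mm.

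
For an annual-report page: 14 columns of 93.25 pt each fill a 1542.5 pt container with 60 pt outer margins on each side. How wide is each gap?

9 pt

Content width = 1542.5 − 2·60 = 1422.5 pt.
14 columns take 14·93.25 = 1305.5 pt; remaining 117 splits into 13 gaps.
g = 117 / 13 = 9 pt.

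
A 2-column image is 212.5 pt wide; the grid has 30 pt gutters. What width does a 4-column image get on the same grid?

455 pt

Subtracting 1 gutter of 30 leaves 182.5 for 2 columns, so c = 91.25 pt.
4 columns plus 3 gutters: 365 + 90 = 455 pt.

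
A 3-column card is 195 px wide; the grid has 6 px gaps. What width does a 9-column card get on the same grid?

597 px

3c + 2·6 = 195 → 3c = 183 → c = 61 px.
Span of 9: 9·61 + 8·6 = 549 + 48 = 597 px.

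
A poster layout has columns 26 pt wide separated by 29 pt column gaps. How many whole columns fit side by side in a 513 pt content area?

9 columns

k columns need k·26 + (k−1)·29 = k·55 − 29.
k·55 − 29 ≤ 513 → k ≤ 542 / 55 ≈ 9.85, so k = 9.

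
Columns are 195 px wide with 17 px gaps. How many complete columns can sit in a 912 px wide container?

4 columns: 4·195 + 3·17 = 831 px ≤ 912.
5 columns: 1043 px > 912. So 4.

4 columns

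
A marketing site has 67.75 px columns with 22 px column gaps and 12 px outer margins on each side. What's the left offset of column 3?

Each column+gutter stride is 89.75 px; 2 of them past the 12 px margin is 12 + 179.5 = 191.5 px.

191.5 px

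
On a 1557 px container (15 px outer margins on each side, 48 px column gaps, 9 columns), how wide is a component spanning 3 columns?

477 px

Content width = 1557 − 2·15 = 1527 px.
Subtracting 8 column gaps of 48 leaves 1143 for 9 columns, so c = 127 px.
Span of 3: 3·127 + 2·48 = 381 + 96 = 477 px.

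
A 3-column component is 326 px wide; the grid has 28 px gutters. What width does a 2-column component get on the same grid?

208 px

326 − 2·28 = 270; ÷3 gives c = 90 px.
Span of 2: 2·90 + 1·28 = 180 + 28 = 208 px.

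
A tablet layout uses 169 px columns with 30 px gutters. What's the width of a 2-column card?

Span of 2: 2·169 + 1·30 = 338 + 30 = 368 px.

368 px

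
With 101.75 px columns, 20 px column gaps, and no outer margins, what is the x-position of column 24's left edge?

2800.25 px

Each column+gutter stride is 121.75 px; with no margin, 23 of them is 2800.25 px.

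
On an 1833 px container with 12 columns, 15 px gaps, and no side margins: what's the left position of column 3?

1833 − 11·15 = 1668; ÷12 gives c = 139 px.
Each column+gutter stride is 154 px; with no margin, 2 of them is 308 px.

308 px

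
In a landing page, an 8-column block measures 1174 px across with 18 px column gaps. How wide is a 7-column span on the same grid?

1025 px

Subtracting 7 column gaps of 18 leaves 1048 for 8 columns, so c = 131 px.
7 columns plus 6 column gaps: 917 + 108 = 1025 px.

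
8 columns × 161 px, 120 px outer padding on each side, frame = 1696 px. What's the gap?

24 px

Inside the margins: 1696 − 240 = 1456 px.
8·161 + 7g = 1456 → 7g = 168 → g = 24 px.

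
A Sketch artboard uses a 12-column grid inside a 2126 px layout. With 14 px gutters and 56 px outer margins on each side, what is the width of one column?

155 px

Content width = 2126 − 2·56 = 2014 px.
Subtracting 11 gutters of 14 leaves 1860 for 12 columns, so c = 155 px.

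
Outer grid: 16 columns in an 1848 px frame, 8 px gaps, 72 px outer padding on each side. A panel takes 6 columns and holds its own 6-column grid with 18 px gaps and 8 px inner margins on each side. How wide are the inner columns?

Outer content = 1848 − 2·72 = 1704 px.
1704 − 15·8 = 1584; ÷16 gives c = 99 px.
Span of 6: 6·99 + 5·8 = 594 + 40 = 634 px.
Inner content = 634 − 2·8 = 618 px.
618 − 5·18 = 528; ÷6 gives d = 88 px.

88 px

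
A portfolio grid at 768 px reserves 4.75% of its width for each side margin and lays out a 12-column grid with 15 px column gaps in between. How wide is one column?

768 × (1 − 2·4.75%) = 768 × 90.5% = 695.04 px for the columns.
Subtracting 11 column gaps of 15 leaves 530.04 for 12 columns, so c = 44.17 px.

44.17 px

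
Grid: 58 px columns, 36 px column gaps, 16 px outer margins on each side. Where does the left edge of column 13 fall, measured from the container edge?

1144 px

Column 13 starts at margin + 12·(column + gutter) = 16 + 12·94 = 1144 px.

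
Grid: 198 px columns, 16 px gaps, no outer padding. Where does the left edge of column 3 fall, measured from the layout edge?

Each column+gutter stride is 214 px; with no margin, 2 of them is 428 px.

428 px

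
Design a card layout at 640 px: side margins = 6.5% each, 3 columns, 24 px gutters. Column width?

169.6 px

Margins: 6.5% × 640 = 41.6 px each, so content = 640 − 83.2 = 556.8 px.
Subtracting 2 gutters of 24 leaves 508.8 for 3 columns, so c = 169.6 px.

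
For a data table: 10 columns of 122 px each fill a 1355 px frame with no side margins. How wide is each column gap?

10 columns take 10·122 = 1220 px; remaining 135 splits into 9 column gaps.
g = 135 / 9 = 15 px.

15 px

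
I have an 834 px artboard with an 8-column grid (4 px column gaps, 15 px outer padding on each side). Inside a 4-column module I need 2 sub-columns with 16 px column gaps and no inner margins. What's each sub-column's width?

192 px

Inside the margins: 834 − 30 = 804 px.
8c + 7·4 = 804 → 8c = 776 → c = 97 px.
4 columns plus 3 column gaps: 388 + 12 = 400 px.
400 − 1·16 = 384; ÷2 gives d = 192 px.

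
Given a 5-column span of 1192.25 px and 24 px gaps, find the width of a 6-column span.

5 columns + 4 gaps: 5c + 4·24 = 1192.25.
5c = 1192.25 − 96 = 1096.25, so c = 219.25 px.
6-column span = 6·219.25 + 5·24 = 1435.5 px.

1435.5 px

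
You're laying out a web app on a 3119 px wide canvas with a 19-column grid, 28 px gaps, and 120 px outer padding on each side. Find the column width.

125 px

Inside the margins: 3119 − 240 = 2879 px.
19 columns + 18 gaps: 19c + 18·28 = 2879.
19c = 2879 − 504 = 2375, so c = 125 px.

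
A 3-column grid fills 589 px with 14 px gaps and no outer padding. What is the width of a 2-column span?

388 px

3 columns + 2 gaps: 3c + 2·14 = 589.
3c = 589 − 28 = 561, so c = 187 px.
2-column span = 2·187 + 1·14 = 388 px.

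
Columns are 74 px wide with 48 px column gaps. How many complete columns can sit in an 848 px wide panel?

Each extra column adds 74 + 48 = 122 px.
(848 + 48) / 122 = 7.34, so 7 columns fit.

7 columns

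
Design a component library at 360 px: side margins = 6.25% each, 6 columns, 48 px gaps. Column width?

12.5 px

Margins: 6.25% × 360 = 22.5 px each, so content = 360 − 45 = 315 px.
Subtracting 5 gaps of 48 leaves 75 for 6 columns, so c = 12.5 px.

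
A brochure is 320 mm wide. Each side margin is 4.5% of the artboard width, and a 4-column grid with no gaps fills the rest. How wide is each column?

72.8 mm

Each margin = 4.5% of 320 = 14.4 mm; content = 320 − 2·14.4 = 291.2 mm.
4c = 291.2 → c = 72.8 mm.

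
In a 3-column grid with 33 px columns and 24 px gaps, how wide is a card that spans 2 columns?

90 px

Span of 2: 2·33 + 1·24 = 66 + 24 = 90 px.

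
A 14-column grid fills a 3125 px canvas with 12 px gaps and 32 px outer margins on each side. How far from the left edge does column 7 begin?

Subtract both margins: 3125 − 2·32 = 3061 px.
14 columns + 13 gaps: 14c + 13·12 = 3061.
14c = 3061 − 156 = 2905, so c = 207.5 px.
Before column 7: the margin + 6 columns + 6 gaps.
Offset = 32 + 6·(207.5 + 12) = 32 + 1317 = 1349 px.

1349 px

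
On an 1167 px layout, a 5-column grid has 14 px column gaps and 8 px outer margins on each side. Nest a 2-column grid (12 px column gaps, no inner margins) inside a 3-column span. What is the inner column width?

336.5 px

Outer content = 1167 − 2·8 = 1151 px.
5 columns + 4 column gaps: 5c + 4·14 = 1151.
5c = 1151 − 56 = 1095, so c = 219 px.
3 columns plus 2 column gaps: 657 + 28 = 685 px.
685 − 1·12 = 673; ÷2 gives d = 336.5 px.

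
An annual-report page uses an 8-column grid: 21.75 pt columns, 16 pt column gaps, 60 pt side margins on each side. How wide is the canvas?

406 pt

Total width: 2·60 + 8·21.75 + 7·16 = 406 pt.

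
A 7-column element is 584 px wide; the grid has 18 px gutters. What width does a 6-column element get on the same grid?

7c + 6·18 = 584 → 7c = 476 → c = 68 px.
Span of 6: 6·68 + 5·18 = 408 + 90 = 498 px.

498 px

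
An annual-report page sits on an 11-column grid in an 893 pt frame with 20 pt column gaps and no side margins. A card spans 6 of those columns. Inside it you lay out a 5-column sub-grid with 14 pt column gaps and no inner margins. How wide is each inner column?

84.4 pt

11c + 10·20 = 893 → 11c = 693 → c = 63 pt.
6 columns plus 5 column gaps: 378 + 100 = 478 pt.
5d + 4·14 = 478 → 5d = 422 → d = 84.4 pt.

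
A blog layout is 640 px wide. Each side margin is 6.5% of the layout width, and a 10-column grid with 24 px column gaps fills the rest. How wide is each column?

34.08 px

Margins: 6.5% × 640 = 41.6 px each, so content = 640 − 83.2 = 556.8 px.
556.8 − 9·24 = 340.8; ÷10 gives c = 34.08 px.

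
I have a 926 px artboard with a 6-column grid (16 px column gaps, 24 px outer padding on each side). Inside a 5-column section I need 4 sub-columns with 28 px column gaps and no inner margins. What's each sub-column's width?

161.25 px

Outer content = 926 − 2·24 = 878 px.
6c + 5·16 = 878 → 6c = 798 → c = 133 px.
Span of 5: 5·133 + 4·16 = 665 + 64 = 729 px.
4d + 3·28 = 729 → 4d = 645 → d = 161.25 px.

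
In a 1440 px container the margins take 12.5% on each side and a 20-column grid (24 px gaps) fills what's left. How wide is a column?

31.2 px

Margins: 12.5% × 1440 = 180 px each, so content = 1440 − 360 = 1080 px.
Subtracting 19 gaps of 24 leaves 624 for 20 columns, so c = 31.2 px.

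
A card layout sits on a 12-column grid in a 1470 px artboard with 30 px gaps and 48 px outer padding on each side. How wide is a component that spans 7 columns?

Content width = 1470 − 2·48 = 1374 px.
12 columns + 11 gaps: 12c + 11·30 = 1374.
12c = 1374 − 330 = 1044, so c = 87 px.
7-column span = 7·87 + 6·30 = 789 px.

789 px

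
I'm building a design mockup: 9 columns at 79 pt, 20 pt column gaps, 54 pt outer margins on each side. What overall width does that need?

979 pt

Adding margins, columns and gutters: 108 + 711 + 160 = 979 pt.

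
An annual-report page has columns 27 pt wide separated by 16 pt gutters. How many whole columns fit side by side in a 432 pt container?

k columns need k·27 + (k−1)·16 = k·43 − 16.
k·43 − 16 ≤ 432 → k ≤ 448 / 43 ≈ 10.42, so k = 10.

10 columns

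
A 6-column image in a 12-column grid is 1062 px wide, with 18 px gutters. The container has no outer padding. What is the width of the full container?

6 columns + 5 gutters: 6c + 5·18 = 1062.
6c = 1062 − 90 = 972, so c = 162 px.
Container = 12·162 + 11·18 = 1944 + 198 = 2142 px.

2142 px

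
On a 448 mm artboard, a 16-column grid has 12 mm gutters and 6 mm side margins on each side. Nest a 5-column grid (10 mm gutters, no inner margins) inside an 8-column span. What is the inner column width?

Take off 12 mm of margins, leaving 436 mm.
16c + 15·12 = 436 → 16c = 256 → c = 16 mm.
Span of 8: 8·16 + 7·12 = 128 + 84 = 212 mm.
5 columns + 4 gutters: 5d + 4·10 = 212.
5d = 212 − 40 = 172, so d = 34.4 mm.

34.4 mm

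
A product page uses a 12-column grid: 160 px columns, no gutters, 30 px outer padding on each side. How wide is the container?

1980 px

Total width: 2·30 + 12·160 = 1980 px.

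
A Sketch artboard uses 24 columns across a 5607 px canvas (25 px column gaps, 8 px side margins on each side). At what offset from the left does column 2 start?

Content = 5607 − 2·8 = 5591 px.
5591 − 23·25 = 5016; ÷24 gives c = 209 px.
Column 2 starts at margin + 1·(column + gutter) = 8 + 1·234 = 242 px.

242 px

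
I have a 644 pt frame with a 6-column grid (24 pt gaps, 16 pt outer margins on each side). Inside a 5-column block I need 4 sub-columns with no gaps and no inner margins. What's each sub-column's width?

Inside the margins: 644 − 32 = 612 pt.
Subtracting 5 gaps of 24 leaves 492 for 6 columns, so c = 82 pt.
Span of 5: 5·82 + 4·24 = 410 + 96 = 506 pt.
506 / 4 = 126.5 pt per column.

126.5 pt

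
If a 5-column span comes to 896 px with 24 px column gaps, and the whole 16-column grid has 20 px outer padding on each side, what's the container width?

896 − 4·24 = 800; ÷5 gives c = 160 px.
Container = 2·20 + 16·160 + 15·24 = 40 + 2560 + 360 = 2960 px.

2960 px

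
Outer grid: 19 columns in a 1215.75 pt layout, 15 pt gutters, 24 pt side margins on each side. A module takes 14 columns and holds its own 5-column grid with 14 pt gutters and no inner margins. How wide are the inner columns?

Take off 48 pt of margins, leaving 1167.75 pt.
19c + 18·15 = 1167.75 → 19c = 897.75 → c = 47.25 pt.
14-column span = 14·47.25 + 13·15 = 856.5 pt.
Subtracting 4 gutters of 14 leaves 800.5 for 5 columns, so d = 160.1 pt.

160.1 pt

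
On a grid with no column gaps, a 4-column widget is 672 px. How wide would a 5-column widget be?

840 px

4c = 672 → c = 168 px.
5-column span = 5·168 = 840 px.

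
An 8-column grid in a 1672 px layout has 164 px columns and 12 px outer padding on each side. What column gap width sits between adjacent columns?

48 px

Content width = 1672 − 2·12 = 1648 px.
8·164 + 7g = 1648 → 7g = 336 → g = 48 px.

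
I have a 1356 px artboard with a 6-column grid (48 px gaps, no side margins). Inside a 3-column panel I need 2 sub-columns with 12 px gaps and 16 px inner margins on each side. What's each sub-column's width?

6 columns + 5 gaps: 6c + 5·48 = 1356.
6c = 1356 − 240 = 1116, so c = 186 px.
Span of 3: 3·186 + 2·48 = 558 + 96 = 654 px.
Inner content = 654 − 2·16 = 622 px.
Subtracting 1 gap of 12 leaves 610 for 2 columns, so d = 305 px.

305 px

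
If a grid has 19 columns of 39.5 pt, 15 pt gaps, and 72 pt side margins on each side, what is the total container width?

1164.5 pt

Total width: 2·72 + 19·39.5 + 18·15 = 1164.5 pt.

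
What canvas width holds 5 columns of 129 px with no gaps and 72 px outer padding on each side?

789 px

Summing: 144 + 645 = 789 px.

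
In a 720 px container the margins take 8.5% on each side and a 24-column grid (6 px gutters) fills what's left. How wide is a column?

Each margin = 8.5% of 720 = 61.2 px; content = 720 − 2·61.2 = 597.6 px.
Subtracting 23 gutters of 6 leaves 459.6 for 24 columns, so c = 19.15 px.

19.15 px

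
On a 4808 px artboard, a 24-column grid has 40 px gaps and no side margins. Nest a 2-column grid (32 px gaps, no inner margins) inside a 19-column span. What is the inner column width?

24 columns + 23 gaps: 24c + 23·40 = 4808.
24c = 4808 − 920 = 3888, so c = 162 px.
19 columns plus 18 gaps: 3078 + 720 = 3798 px.
2 columns + 1 gap: 2d + 1·32 = 3798.
2d = 3798 − 32 = 3766, so d = 1883 px.

1883 px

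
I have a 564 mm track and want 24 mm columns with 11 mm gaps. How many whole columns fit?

16 columns

16 columns: 16·24 + 15·11 = 549 mm ≤ 564.
17 columns: 584 mm > 564. So 16.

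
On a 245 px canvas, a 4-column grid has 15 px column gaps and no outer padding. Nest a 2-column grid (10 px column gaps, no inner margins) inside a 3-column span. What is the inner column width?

4 columns + 3 column gaps: 4c + 3·15 = 245.
4c = 245 − 45 = 200, so c = 50 px.
Span of 3: 3·50 + 2·15 = 150 + 30 = 180 px.
2d + 1·10 = 180 → 2d = 170 → d = 85 px.

85 px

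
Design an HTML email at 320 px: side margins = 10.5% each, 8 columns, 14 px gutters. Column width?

19.35 px

Margins: 10.5% × 320 = 33.6 px each, so content = 320 − 67.2 = 252.8 px.
8 columns + 7 gutters: 8c + 7·14 = 252.8.
8c = 252.8 − 98 = 154.8, so c = 19.35 px.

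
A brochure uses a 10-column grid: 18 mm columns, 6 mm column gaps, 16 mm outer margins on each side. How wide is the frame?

266 mm

Frame = 2·16 + 10·18 + 9·6 = 32 + 180 + 54 = 266 mm.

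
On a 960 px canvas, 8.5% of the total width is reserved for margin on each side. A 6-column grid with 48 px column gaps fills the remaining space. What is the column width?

92.8 px

960 × (1 − 2·8.5%) = 960 × 83% = 796.8 px for the columns.
6 columns + 5 column gaps: 6c + 5·48 = 796.8.
6c = 796.8 − 240 = 556.8, so c = 92.8 px.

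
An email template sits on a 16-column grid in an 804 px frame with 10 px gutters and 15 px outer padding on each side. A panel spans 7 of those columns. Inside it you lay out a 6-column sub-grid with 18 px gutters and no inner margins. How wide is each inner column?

Inside the margins: 804 − 30 = 774 px.
774 − 15·10 = 624; ÷16 gives c = 39 px.
7-column span = 7·39 + 6·10 = 333 px.
Subtracting 5 gutters of 18 leaves 243 for 6 columns, so d = 40.5 px.

40.5 px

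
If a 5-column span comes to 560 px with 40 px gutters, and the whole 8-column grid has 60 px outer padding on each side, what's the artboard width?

1040 px

560 − 4·40 = 400; ÷5 gives c = 80 px.
Artboard = 2·60 + 8·80 + 7·40 = 120 + 640 + 280 = 1040 px.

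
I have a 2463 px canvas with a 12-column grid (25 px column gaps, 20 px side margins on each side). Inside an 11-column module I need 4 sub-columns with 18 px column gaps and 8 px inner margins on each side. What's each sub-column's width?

Take off 40 px of margins, leaving 2423 px.
12 columns + 11 column gaps: 12c + 11·25 = 2423.
12c = 2423 − 275 = 2148, so c = 179 px.
Span of 11: 11·179 + 10·25 = 1969 + 250 = 2219 px.
Inner content = 2219 − 2·8 = 2203 px.
4d + 3·18 = 2203 → 4d = 2149 → d = 537.25 px.

537.25 px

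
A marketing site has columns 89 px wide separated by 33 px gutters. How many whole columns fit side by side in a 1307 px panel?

Each extra column adds 89 + 33 = 122 px.
(1307 + 33) / 122 = 10.98, so 10 columns fit.

10 columns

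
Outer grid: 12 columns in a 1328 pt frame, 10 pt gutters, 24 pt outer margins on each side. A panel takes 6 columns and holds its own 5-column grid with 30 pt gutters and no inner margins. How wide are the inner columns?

Outer content = 1328 − 2·24 = 1280 pt.
Subtracting 11 gutters of 10 leaves 1170 for 12 columns, so c = 97.5 pt.
6-column span = 6·97.5 + 5·10 = 635 pt.
Subtracting 4 gutters of 30 leaves 515 for 5 columns, so d = 103 pt.

103 pt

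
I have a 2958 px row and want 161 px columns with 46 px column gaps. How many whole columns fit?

Each extra column adds 161 + 46 = 207 px.
(2958 + 46) / 207 = 14.51, so 14 columns fit.

14 columns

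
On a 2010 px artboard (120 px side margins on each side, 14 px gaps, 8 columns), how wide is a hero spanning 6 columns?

Inside the margins: 2010 − 240 = 1770 px.
1770 − 7·14 = 1672; ÷8 gives c = 209 px.
6-column span = 6·209 + 5·14 = 1324 px.

1324 px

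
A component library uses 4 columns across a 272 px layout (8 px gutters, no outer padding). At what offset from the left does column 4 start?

Subtracting 3 gutters of 8 leaves 248 for 4 columns, so c = 62 px.
Before column 4: 3 columns + 3 gutters.
Offset = 3·(62 + 8) = 3·70 = 210 px.

210 px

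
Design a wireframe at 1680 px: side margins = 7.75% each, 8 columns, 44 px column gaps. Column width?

138.95 px

Each margin = 7.75% of 1680 = 130.2 px; content = 1680 − 2·130.2 = 1419.6 px.
1419.6 − 7·44 = 1111.6; ÷8 gives c = 138.95 px.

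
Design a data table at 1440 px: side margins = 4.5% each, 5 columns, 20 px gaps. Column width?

246.08 px

1440 × (1 − 2·4.5%) = 1440 × 91% = 1310.4 px for the columns.
5c + 4·20 = 1310.4 → 5c = 1230.4 → c = 246.08 px.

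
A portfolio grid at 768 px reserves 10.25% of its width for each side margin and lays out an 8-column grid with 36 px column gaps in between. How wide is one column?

44.82 px

Margins: 10.25% × 768 = 78.72 px each, so content = 768 − 157.44 = 610.56 px.
8c + 7·36 = 610.56 → 8c = 358.56 → c = 44.82 px.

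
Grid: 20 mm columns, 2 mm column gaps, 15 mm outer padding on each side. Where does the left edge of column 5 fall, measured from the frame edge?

Before column 5: the margin + 4 columns + 4 column gaps.
Offset = 15 + 4·(20 + 2) = 15 + 88 = 103 mm.

103 mm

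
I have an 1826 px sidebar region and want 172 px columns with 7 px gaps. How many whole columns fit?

10 columns

k columns need k·172 + (k−1)·7 = k·179 − 7.
k·179 − 7 ≤ 1826 → k ≤ 1833 / 179 ≈ 10.24, so k = 10.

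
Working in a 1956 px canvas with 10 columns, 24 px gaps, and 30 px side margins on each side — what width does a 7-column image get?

1320 px

Content width = 1956 − 2·30 = 1896 px.
10 columns + 9 gaps: 10c + 9·24 = 1896.
10c = 1896 − 216 = 1680, so c = 168 px.
7 columns plus 6 gaps: 1176 + 144 = 1320 px.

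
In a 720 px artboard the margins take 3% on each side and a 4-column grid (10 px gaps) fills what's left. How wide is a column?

161.7 px

Margins: 3% × 720 = 21.6 px each, so content = 720 − 43.2 = 676.8 px.
4c + 3·10 = 676.8 → 4c = 646.8 → c = 161.7 px.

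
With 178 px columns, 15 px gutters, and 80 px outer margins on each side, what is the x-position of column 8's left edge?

1431 px

Before column 8: the margin + 7 columns + 7 gutters.
Offset = 80 + 7·(178 + 15) = 80 + 1351 = 1431 px.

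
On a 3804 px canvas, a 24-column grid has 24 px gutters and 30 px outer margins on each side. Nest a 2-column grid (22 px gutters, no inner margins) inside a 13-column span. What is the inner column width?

Inside the margins: 3804 − 60 = 3744 px.
Subtracting 23 gutters of 24 leaves 3192 for 24 columns, so c = 133 px.
Span of 13: 13·133 + 12·24 = 1729 + 288 = 2017 px.
2017 − 1·22 = 1995; ÷2 gives d = 997.5 px.

997.5 px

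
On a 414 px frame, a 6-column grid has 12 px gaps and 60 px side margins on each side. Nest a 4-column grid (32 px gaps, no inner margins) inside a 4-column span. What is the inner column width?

24 px

Subtract both margins: 414 − 2·60 = 294 px.
6 columns + 5 gaps: 6c + 5·12 = 294.
6c = 294 − 60 = 234, so c = 39 px.
4 columns plus 3 gaps: 156 + 36 = 192 px.
Subtracting 3 gaps of 32 leaves 96 for 4 columns, so d = 24 px.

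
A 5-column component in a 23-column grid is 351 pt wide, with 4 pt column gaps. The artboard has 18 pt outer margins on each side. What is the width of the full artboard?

Subtracting 4 column gaps of 4 leaves 335 for 5 columns, so c = 67 pt.
Artboard = 2·18 + 23·67 + 22·4 = 36 + 1541 + 88 = 1665 pt.

1665 pt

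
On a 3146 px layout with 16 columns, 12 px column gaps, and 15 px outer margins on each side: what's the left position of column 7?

Take off 30 px of margins, leaving 3116 px.
Subtracting 15 column gaps of 12 leaves 2936 for 16 columns, so c = 183.5 px.
Each column+gutter stride is 195.5 px; 6 of them past the 15 px margin is 15 + 1173 = 1188 px.

1188 px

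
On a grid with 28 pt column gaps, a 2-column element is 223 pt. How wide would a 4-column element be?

474 pt

223 − 1·28 = 195; ÷2 gives c = 97.5 pt.
4 columns plus 3 column gaps: 390 + 84 = 474 pt.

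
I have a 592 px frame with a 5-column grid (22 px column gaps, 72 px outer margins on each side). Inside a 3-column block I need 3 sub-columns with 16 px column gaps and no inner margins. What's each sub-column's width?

Outer content = 592 − 2·72 = 448 px.
5 columns + 4 column gaps: 5c + 4·22 = 448.
5c = 448 − 88 = 360, so c = 72 px.
3 columns plus 2 column gaps: 216 + 44 = 260 px.
3 columns + 2 column gaps: 3d + 2·16 = 260.
3d = 260 − 32 = 228, so d = 76 px.

76 px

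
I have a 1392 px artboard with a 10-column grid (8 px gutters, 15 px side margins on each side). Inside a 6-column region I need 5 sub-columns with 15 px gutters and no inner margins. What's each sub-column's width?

150.8 px

Take off 30 px of margins, leaving 1362 px.
10c + 9·8 = 1362 → 10c = 1290 → c = 129 px.
6 columns plus 5 gutters: 774 + 40 = 814 px.
814 − 4·15 = 754; ÷5 gives d = 150.8 px.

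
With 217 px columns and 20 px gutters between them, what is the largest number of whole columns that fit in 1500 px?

k columns need k·217 + (k−1)·20 = k·237 − 20.
k·237 − 20 ≤ 1500 → k ≤ 1520 / 237 ≈ 6.41, so k = 6.

6 columns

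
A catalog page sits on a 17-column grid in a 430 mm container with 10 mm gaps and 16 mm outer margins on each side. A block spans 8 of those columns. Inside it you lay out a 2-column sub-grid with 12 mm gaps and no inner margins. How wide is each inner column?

Take off 32 mm of margins, leaving 398 mm.
17 columns + 16 gaps: 17c + 16·10 = 398.
17c = 398 − 160 = 238, so c = 14 mm.
8 columns plus 7 gaps: 112 + 70 = 182 mm.
2 columns + 1 gap: 2d + 1·12 = 182.
2d = 182 − 12 = 170, so d = 85 mm.

85 mm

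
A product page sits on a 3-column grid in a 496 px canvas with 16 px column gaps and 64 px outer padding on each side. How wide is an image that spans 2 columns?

Take off 128 px of margins, leaving 368 px.
3c + 2·16 = 368 → 3c = 336 → c = 112 px.
Span of 2: 2·112 + 1·16 = 224 + 16 = 240 px.

240 px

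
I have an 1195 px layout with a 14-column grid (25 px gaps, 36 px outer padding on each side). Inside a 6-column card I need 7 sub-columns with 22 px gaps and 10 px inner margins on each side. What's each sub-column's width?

Outer content = 1195 − 2·36 = 1123 px.
Subtracting 13 gaps of 25 leaves 798 for 14 columns, so c = 57 px.
Span of 6: 6·57 + 5·25 = 342 + 125 = 467 px.
Inner content = 467 − 2·10 = 447 px.
Subtracting 6 gaps of 22 leaves 315 for 7 columns, so d = 45 px.

45 px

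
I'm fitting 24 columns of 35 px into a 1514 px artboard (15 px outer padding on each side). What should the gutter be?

Content width = 1514 − 2·15 = 1484 px.
24·35 + 23g = 1484 → 23g = 644 → g = 28 px.

28 px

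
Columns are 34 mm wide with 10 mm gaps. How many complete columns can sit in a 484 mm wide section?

11 columns

11 columns: 11·34 + 10·10 = 474 mm ≤ 484.
12 columns: 518 mm > 484. So 11.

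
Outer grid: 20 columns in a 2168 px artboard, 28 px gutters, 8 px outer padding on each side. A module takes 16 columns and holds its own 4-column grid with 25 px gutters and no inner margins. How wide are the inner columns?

Inside the margins: 2168 − 16 = 2152 px.
2152 − 19·28 = 1620; ÷20 gives c = 81 px.
16-column span = 16·81 + 15·28 = 1716 px.
Subtracting 3 gutters of 25 leaves 1641 for 4 columns, so d = 410.25 px.

410.25 px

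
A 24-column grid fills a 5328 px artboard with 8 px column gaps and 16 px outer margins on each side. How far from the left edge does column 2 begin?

Content = 5328 − 2·16 = 5296 px.
24 columns + 23 column gaps: 24c + 23·8 = 5296.
24c = 5296 − 184 = 5112, so c = 213 px.
Column 2 starts at margin + 1·(column + gutter) = 16 + 1·221 = 237 px.

237 px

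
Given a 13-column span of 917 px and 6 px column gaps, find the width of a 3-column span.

Subtracting 12 column gaps of 6 leaves 845 for 13 columns, so c = 65 px.
Span of 3: 3·65 + 2·6 = 195 + 12 = 207 px.

207 px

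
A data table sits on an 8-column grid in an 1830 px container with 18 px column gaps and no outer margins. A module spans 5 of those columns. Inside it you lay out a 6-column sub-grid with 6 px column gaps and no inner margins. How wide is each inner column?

1830 − 7·18 = 1704; ÷8 gives c = 213 px.
Span of 5: 5·213 + 4·18 = 1065 + 72 = 1137 px.
6 columns + 5 column gaps: 6d + 5·6 = 1137.
6d = 1137 − 30 = 1107, so d = 184.5 px.

184.5 px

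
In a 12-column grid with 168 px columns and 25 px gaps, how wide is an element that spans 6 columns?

6-column span = 6·168 + 5·25 = 1133 px.

1133 px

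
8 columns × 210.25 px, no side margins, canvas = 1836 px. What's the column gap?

8·210.25 + 7g = 1836 → 7g = 154 → g = 22 px.

22 px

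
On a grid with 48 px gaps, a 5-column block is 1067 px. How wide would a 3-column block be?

621 px

Subtracting 4 gaps of 48 leaves 875 for 5 columns, so c = 175 px.
Span of 3: 3·175 + 2·48 = 525 + 96 = 621 px.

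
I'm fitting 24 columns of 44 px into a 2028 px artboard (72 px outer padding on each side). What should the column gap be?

36 px

Content width = 2028 − 2·72 = 1884 px.
Columns use 1056 px, leaving 828 px across 23 column gaps = 36 px each.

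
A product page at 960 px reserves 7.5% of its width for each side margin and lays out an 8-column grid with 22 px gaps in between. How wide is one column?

Margins: 7.5% × 960 = 72 px each, so content = 960 − 144 = 816 px.
8c + 7·22 = 816 → 8c = 662 → c = 82.75 px.

82.75 px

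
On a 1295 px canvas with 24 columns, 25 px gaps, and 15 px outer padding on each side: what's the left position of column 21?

1090 px

Content = 1295 − 2·15 = 1265 px.
24c + 23·25 = 1265 → 24c = 690 → c = 28.75 px.
Each column+gutter stride is 53.75 px; 20 of them past the 15 px margin is 15 + 1075 = 1090 px.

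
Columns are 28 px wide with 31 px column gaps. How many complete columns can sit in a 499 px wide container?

8 columns: 8·28 + 7·31 = 441 px ≤ 499.
9 columns: 500 px > 499. So 8.

8 columns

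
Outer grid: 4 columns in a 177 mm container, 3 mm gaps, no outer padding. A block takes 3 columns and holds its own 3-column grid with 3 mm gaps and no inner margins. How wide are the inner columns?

Subtracting 3 gaps of 3 leaves 168 for 4 columns, so c = 42 mm.
Span of 3: 3·42 + 2·3 = 126 + 6 = 132 mm.
Subtracting 2 gaps of 3 leaves 126 for 3 columns, so d = 42 mm.

42 mm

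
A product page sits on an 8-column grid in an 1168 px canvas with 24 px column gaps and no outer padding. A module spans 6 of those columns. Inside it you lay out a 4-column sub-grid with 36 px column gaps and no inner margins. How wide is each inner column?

8c + 7·24 = 1168 → 8c = 1000 → c = 125 px.
6 columns plus 5 column gaps: 750 + 120 = 870 px.
Subtracting 3 column gaps of 36 leaves 762 for 4 columns, so d = 190.5 px.

190.5 px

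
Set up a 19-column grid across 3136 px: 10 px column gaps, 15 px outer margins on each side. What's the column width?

154 px

Subtract both margins: 3136 − 2·15 = 3106 px.
19 columns + 18 column gaps: 19c + 18·10 = 3106.
19c = 3106 − 180 = 2926, so c = 154 px.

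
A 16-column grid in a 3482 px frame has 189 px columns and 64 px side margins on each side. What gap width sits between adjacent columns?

22 px

Content width = 3482 − 2·64 = 3354 px.
16·189 + 15g = 3354 → 15g = 330 → g = 22 px.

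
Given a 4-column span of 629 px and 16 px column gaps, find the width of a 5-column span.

790.25 px

Subtracting 3 column gaps of 16 leaves 581 for 4 columns, so c = 145.25 px.
Span of 5: 5·145.25 + 4·16 = 726.25 + 64 = 790.25 px.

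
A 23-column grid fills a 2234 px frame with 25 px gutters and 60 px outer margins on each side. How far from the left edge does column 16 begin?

1455 px

Subtract both margins: 2234 − 2·60 = 2114 px.
23c + 22·25 = 2114 → 23c = 1564 → c = 68 px.
Column 16 starts at margin + 15·(column + gutter) = 60 + 15·93 = 1455 px.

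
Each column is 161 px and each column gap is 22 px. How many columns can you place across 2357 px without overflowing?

13 columns

Each extra column adds 161 + 22 = 183 px.
(2357 + 22) / 183 = 13.00, so 13 columns fit.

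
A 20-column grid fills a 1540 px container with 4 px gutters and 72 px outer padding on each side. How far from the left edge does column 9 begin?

632 px

Take off 144 px of margins, leaving 1396 px.
20 columns + 19 gutters: 20c + 19·4 = 1396.
20c = 1396 − 76 = 1320, so c = 66 px.
Before column 9: the margin + 8 columns + 8 gutters.
Offset = 72 + 8·(66 + 4) = 72 + 560 = 632 px.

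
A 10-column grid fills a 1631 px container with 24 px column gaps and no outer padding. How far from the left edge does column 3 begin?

331 px

1631 − 9·24 = 1415; ÷10 gives c = 141.5 px.
No margin, so column 3 starts at 2·(column + gutter) = 2·165.5 = 331 px.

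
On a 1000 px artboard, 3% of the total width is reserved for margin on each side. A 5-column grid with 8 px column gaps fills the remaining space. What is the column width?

181.6 px

Each margin = 3% of 1000 = 30 px; content = 1000 − 2·30 = 940 px.
Subtracting 4 column gaps of 8 leaves 908 for 5 columns, so c = 181.6 px.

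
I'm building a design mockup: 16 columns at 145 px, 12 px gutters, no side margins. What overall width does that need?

2500 px

Canvas = 16·145 + 15·12 = 2320 + 180 = 2500 px.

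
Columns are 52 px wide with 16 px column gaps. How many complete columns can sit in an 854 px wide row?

12 columns

k columns need k·52 + (k−1)·16 = k·68 − 16.
k·68 − 16 ≤ 854 → k ≤ 870 / 68 ≈ 12.79, so k = 12.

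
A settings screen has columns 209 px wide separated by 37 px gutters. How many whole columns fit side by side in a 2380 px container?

9 columns: 9·209 + 8·37 = 2177 px ≤ 2380.
10 columns: 2423 px > 2380. So 9.

9 columns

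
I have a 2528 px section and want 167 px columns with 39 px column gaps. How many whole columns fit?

12 columns

Each extra column adds 167 + 39 = 206 px.
(2528 + 39) / 206 = 12.46, so 12 columns fit.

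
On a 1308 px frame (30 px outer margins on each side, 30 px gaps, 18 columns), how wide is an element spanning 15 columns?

Take off 60 px of margins, leaving 1248 px.
18 columns + 17 gaps: 18c + 17·30 = 1248.
18c = 1248 − 510 = 738, so c = 41 px.
Span of 15: 15·41 + 14·30 = 615 + 420 = 1035 px.

1035 px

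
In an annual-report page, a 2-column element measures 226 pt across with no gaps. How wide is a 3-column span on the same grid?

339 pt

2c = 226 → c = 113 pt.
3-column span = 3·113 = 339 pt.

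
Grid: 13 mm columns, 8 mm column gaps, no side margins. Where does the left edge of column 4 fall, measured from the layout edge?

Before column 4: 3 columns + 3 column gaps.
Offset = 3·(13 + 8) = 3·21 = 63 mm.

63 mm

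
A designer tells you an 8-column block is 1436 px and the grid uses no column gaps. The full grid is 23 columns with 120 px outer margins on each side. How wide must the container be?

4368.5 px

8c = 1436 → c = 179.5 px.
Container = 2·120 + 23·179.5 = 240 + 4128.5 = 4368.5 px.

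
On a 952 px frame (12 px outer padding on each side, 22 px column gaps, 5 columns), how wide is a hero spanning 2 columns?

358 px

Take off 24 px of margins, leaving 928 px.
5 columns + 4 column gaps: 5c + 4·22 = 928.
5c = 928 − 88 = 840, so c = 168 px.
Span of 2: 2·168 + 1·22 = 336 + 22 = 358 px.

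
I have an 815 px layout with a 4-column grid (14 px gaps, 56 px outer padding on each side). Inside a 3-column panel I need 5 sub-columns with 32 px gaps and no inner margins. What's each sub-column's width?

Take off 112 px of margins, leaving 703 px.
Subtracting 3 gaps of 14 leaves 661 for 4 columns, so c = 165.25 px.
3-column span = 3·165.25 + 2·14 = 523.75 px.
5d + 4·32 = 523.75 → 5d = 395.75 → d = 79.15 px.

79.15 px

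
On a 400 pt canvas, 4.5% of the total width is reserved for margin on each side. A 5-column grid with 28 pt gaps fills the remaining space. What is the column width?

50.4 pt

Each margin = 4.5% of 400 = 18 pt; content = 400 − 2·18 = 364 pt.
5c + 4·28 = 364 → 5c = 252 → c = 50.4 pt.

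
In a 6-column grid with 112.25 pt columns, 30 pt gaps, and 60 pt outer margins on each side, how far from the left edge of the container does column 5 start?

Before column 5: the margin + 4 columns + 4 gaps.
Offset = 60 + 4·(112.25 + 30) = 60 + 569 = 629 pt.

629 pt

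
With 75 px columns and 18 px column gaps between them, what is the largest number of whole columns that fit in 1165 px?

k columns need k·75 + (k−1)·18 = k·93 − 18.
k·93 − 18 ≤ 1165 → k ≤ 1183 / 93 ≈ 12.72, so k = 12.

12 columns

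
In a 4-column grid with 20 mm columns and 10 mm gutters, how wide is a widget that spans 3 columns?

80 mm

Span of 3: 3·20 + 2·10 = 60 + 20 = 80 mm.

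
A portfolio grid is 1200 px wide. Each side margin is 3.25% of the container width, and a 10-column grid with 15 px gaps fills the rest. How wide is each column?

Each margin = 3.25% of 1200 = 39 px; content = 1200 − 2·39 = 1122 px.
10c + 9·15 = 1122 → 10c = 987 → c = 98.7 px.

98.7 px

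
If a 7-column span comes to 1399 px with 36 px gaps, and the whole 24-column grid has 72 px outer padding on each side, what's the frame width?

5028 px

7 columns + 6 gaps: 7c + 6·36 = 1399.
7c = 1399 − 216 = 1183, so c = 169 px.
Frame = 2·72 + 24·169 + 23·36 = 144 + 4056 + 828 = 5028 px.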